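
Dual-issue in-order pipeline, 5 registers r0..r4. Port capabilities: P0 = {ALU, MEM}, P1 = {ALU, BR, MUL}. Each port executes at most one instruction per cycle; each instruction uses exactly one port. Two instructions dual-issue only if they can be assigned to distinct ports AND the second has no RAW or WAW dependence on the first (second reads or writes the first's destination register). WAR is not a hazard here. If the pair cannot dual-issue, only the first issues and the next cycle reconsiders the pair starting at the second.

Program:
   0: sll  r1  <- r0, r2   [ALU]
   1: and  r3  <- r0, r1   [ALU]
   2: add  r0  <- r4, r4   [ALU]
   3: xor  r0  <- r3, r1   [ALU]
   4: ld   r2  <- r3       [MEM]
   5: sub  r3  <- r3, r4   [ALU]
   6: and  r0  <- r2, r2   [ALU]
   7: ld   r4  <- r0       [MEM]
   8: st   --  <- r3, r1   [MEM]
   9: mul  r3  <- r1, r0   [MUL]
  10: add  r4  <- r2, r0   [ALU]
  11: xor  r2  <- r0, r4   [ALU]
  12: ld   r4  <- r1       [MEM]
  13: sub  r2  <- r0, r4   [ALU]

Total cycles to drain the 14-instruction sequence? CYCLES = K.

CYCLES = 9

[0] i0  sll.ALU  -- RAW r1
[1] i1&i2  and.ALU add.ALU  -- pair
[2] i3&i4  xor.ALU ld.MEM  -- pair
[3] i5&i6  sub.ALU and.ALU  -- pair
[4] i7  ld.MEM  -- no-port MEM/MEM
[5] i8&i9  st.MEM mul.MUL  -- pair
[6] i10  add.ALU  -- RAW r4
[7] i11&i12  xor.ALU ld.MEM  -- pair
[8] i13  sub.ALU  -- tail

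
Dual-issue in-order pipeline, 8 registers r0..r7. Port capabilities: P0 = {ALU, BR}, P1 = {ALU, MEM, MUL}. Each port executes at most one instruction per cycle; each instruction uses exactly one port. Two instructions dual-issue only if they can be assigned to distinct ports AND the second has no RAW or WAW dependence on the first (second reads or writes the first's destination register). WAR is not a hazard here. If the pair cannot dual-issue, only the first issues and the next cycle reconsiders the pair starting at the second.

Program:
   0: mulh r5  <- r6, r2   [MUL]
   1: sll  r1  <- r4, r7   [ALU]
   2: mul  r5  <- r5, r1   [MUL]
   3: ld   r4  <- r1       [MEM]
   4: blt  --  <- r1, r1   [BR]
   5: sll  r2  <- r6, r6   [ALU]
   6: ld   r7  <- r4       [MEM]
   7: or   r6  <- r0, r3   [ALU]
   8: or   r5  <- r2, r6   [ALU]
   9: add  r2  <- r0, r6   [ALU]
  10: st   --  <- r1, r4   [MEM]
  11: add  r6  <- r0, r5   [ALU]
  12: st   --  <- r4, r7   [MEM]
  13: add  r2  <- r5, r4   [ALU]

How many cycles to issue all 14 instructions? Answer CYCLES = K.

c0: i0/i1 mulh.MUL/sll.ALU  dual
c1: i2 mul.MUL  no-port MUL/MEM
c2: i3/i4 ld.MEM/blt.BR  dual
c3: i5/i6 sll.ALU/ld.MEM  dual
c4: i7 or.ALU  RAW r6
c5: i8/i9 or.ALU/add.ALU  dual
c6: i10/i11 st.MEM/add.ALU  dual
c7: i12/i13 st.MEM/add.ALU  dual

CYCLES = 8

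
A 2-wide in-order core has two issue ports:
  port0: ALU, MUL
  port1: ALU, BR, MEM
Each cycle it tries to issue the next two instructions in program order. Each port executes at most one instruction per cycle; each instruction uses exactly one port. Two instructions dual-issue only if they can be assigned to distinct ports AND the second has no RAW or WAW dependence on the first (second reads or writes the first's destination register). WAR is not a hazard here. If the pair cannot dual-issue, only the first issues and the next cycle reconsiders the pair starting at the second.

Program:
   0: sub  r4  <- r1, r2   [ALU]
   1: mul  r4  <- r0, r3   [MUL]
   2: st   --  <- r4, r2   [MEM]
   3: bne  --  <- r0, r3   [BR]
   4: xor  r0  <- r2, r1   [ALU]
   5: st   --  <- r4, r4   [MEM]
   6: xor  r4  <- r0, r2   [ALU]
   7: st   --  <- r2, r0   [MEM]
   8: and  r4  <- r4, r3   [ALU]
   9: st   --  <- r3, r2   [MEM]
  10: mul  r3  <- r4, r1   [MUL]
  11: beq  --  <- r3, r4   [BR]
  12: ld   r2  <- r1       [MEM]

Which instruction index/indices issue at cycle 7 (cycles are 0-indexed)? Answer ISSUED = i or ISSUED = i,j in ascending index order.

ISSUED = 11

t=0 i0:sub.ALU ; WAW r4
t=1 i1:mul.MUL ; RAW r4
t=2 i2:st.MEM ; no-port MEM/BR
t=3 i3/i4:bne.BR xor.ALU ; dual
t=4 i5/i6:st.MEM xor.ALU ; dual
t=5 i7/i8:st.MEM and.ALU ; dual
t=6 i9/i10:st.MEM mul.MUL ; dual
t=7 i11:beq.BR ; no-port BR/MEM
t=8 i12:ld.MEM ; tail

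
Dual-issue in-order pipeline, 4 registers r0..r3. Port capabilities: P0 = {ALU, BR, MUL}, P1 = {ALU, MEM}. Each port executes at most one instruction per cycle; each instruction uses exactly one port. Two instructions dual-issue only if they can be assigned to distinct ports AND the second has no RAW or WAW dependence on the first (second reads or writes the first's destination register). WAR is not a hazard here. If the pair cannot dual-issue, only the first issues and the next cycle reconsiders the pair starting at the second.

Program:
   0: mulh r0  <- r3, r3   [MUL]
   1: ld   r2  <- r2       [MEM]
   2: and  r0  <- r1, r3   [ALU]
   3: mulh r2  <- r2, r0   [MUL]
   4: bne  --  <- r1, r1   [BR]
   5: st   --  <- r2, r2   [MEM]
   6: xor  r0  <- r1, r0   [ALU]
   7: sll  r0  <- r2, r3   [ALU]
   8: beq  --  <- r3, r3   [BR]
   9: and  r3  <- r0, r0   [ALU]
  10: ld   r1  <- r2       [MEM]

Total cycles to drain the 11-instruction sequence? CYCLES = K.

c0: i0+i1 mulh.MUL/ld.MEM  pair
c1: i2 and.ALU  RAW r0
c2: i3 mulh.MUL  no-port MUL/BR
c3: i4+i5 bne.BR/st.MEM  pair
c4: i6 xor.ALU  WAW r0
c5: i7+i8 sll.ALU/beq.BR  pair
c6: i9+i10 and.ALU/ld.MEM  pair

CYCLES = 7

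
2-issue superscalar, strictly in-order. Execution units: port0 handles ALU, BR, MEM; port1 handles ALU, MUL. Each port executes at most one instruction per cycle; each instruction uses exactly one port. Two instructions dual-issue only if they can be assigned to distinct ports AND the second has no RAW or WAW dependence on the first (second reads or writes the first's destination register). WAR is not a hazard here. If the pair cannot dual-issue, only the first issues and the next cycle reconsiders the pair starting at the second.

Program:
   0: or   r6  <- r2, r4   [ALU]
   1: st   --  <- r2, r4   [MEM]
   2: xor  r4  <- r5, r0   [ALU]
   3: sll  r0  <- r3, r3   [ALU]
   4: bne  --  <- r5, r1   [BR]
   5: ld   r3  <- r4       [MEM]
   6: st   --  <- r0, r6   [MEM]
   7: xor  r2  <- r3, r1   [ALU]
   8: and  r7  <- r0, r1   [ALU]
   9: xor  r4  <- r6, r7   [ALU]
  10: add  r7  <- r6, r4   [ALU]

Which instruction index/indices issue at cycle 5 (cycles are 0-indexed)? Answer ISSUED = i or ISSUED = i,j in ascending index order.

#0 head=0: or;st i0/i1 2-wide
#1 head=2: xor;sll i2/i3 2-wide
#2 head=4: bne i4 no-port BR/MEM
#3 head=5: ld i5 no-port MEM/MEM
#4 head=6: st;xor i6/i7 2-wide
#5 head=8: and i8 RAW r7
#6 head=9: xor i9 RAW r4
#7 head=10: add i10 tail

ISSUED = 8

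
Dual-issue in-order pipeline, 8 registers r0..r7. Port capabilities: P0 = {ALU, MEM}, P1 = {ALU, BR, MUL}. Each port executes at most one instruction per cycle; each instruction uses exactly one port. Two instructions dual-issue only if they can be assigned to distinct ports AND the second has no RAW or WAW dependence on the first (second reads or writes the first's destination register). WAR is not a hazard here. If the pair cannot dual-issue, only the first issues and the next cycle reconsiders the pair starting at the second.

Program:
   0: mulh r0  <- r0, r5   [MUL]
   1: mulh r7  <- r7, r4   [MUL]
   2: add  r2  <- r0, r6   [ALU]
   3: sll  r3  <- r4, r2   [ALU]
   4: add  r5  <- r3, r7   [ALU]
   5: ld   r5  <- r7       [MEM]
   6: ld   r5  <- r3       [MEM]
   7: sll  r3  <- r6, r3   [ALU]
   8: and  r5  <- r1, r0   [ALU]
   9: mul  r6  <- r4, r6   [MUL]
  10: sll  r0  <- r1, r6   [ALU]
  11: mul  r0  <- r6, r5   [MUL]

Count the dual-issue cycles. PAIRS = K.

PAIRS = 3

[0] i0  mulh.MUL  -- no-port MUL/MUL
[1] i1/i2  mulh.MUL;add.ALU  -- 2-wide
[2] i3  sll.ALU  -- RAW r3
[3] i4  add.ALU  -- WAW r5
[4] i5  ld.MEM  -- no-port MEM/MEM
[5] i6/i7  ld.MEM;sll.ALU  -- 2-wide
[6] i8/i9  and.ALU;mul.MUL  -- 2-wide
[7] i10  sll.ALU  -- WAW r0
[8] i11  mul.MUL  -- tail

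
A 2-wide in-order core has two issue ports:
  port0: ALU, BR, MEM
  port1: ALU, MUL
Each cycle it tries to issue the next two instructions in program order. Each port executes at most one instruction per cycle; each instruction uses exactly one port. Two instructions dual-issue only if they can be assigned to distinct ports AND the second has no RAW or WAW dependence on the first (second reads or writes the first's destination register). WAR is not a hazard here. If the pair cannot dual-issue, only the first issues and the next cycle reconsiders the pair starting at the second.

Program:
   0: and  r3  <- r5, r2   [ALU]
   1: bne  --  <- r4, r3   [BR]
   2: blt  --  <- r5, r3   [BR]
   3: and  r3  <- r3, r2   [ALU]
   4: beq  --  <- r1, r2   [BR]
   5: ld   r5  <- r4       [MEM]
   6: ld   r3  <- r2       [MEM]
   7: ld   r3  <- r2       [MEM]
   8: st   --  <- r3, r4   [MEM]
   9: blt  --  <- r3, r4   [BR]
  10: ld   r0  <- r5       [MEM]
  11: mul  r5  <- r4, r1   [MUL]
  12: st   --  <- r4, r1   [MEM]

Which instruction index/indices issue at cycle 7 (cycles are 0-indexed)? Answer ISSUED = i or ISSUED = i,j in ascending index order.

0. and @i0  | RAW r3
1. bne @i1  | no-port BR/BR
2. blt and @i2/i3  | dual
3. beq @i4  | no-port BR/MEM
4. ld @i5  | no-port MEM/MEM
5. ld @i6  | no-port MEM/MEM
6. ld @i7  | no-port MEM/MEM
7. st @i8  | no-port MEM/BR
8. blt @i9  | no-port BR/MEM
9. ld mul @i10/i11  | dual
10. st @i12  | tail

ISSUED = 8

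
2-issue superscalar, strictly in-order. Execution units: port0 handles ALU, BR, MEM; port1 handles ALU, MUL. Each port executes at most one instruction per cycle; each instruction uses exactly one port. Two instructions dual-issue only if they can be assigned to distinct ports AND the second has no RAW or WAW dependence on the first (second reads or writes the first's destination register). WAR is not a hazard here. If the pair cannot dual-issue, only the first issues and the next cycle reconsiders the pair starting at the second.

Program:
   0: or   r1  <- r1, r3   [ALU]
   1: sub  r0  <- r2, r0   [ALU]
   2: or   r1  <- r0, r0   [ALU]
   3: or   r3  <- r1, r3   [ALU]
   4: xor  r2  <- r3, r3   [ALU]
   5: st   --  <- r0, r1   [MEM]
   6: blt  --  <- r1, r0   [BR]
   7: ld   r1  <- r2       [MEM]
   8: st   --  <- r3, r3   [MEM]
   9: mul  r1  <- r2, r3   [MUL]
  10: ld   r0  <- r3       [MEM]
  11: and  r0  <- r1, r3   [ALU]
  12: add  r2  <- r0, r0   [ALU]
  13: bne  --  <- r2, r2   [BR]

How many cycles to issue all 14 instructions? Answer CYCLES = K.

CYCLES = 11

#0 head=0: or+sub i0/i1 pair
#1 head=2: or i2 RAW r1
#2 head=3: or i3 RAW r3
#3 head=4: xor+st i4/i5 pair
#4 head=6: blt i6 no-port BR/MEM
#5 head=7: ld i7 no-port MEM/MEM
#6 head=8: st+mul i8/i9 pair
#7 head=10: ld i10 WAW r0
#8 head=11: and i11 RAW r0
#9 head=12: add i12 RAW r2
#10 head=13: bne i13 tail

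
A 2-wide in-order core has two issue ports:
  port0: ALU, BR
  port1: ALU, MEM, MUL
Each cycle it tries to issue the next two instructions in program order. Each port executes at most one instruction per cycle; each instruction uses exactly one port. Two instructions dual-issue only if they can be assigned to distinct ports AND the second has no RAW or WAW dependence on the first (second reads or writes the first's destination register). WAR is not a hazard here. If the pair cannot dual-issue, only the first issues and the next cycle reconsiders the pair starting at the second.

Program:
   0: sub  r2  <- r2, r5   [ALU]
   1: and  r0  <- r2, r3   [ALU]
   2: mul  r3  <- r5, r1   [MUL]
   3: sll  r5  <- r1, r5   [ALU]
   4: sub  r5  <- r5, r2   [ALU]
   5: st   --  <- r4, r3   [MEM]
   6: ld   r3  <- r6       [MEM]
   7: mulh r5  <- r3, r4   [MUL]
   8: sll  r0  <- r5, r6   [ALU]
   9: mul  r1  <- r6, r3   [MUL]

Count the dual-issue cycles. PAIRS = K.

PAIRS = 3

0. sub @i0  | RAW r2
1. and/mul @i1&i2  | 2-wide
2. sll @i3  | RAW+WAW r5
3. sub/st @i4&i5  | 2-wide
4. ld @i6  | no-port MEM/MUL
5. mulh @i7  | RAW r5
6. sll/mul @i8&i9  | 2-wide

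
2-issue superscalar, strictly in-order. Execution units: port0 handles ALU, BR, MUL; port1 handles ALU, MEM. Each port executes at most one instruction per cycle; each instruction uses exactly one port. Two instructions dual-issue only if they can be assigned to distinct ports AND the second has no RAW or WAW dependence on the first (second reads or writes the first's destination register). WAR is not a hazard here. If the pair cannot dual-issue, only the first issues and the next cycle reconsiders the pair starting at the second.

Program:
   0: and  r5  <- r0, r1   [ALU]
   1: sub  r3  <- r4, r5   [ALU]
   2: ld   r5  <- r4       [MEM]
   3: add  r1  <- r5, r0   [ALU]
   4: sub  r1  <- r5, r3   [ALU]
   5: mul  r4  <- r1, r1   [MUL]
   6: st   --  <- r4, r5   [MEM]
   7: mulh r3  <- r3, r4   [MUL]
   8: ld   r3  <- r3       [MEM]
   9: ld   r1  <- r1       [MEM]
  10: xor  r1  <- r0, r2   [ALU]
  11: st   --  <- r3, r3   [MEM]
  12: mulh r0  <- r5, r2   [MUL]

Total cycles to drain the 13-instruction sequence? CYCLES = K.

CYCLES = 10

[0] i0  and.ALU  -- RAW r5
[1] i1/i2  sub.ALU+ld.MEM  -- pair
[2] i3  add.ALU  -- WAW r1
[3] i4  sub.ALU  -- RAW r1
[4] i5  mul.MUL  -- RAW r4
[5] i6/i7  st.MEM+mulh.MUL  -- pair
[6] i8  ld.MEM  -- no-port MEM/MEM
[7] i9  ld.MEM  -- WAW r1
[8] i10/i11  xor.ALU+st.MEM  -- pair
[9] i12  mulh.MUL  -- tail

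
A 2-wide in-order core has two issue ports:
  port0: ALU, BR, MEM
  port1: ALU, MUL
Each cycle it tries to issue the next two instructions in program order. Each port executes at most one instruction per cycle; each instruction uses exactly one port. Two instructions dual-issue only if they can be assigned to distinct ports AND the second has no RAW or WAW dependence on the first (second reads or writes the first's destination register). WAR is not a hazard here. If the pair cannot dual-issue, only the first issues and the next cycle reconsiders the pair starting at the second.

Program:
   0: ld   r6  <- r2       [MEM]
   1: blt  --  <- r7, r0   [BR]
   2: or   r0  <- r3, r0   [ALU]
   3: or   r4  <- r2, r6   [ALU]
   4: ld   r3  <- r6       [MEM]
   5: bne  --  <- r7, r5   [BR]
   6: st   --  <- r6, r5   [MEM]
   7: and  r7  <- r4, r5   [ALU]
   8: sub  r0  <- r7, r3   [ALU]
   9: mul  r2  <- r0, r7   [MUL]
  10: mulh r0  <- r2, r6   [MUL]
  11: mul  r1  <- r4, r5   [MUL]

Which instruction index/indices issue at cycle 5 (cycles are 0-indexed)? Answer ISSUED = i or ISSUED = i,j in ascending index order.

c0: i0 ld  no-port MEM/BR
c1: i1&i2 blt;or  2-wide
c2: i3&i4 or;ld  2-wide
c3: i5 bne  no-port BR/MEM
c4: i6&i7 st;and  2-wide
c5: i8 sub  RAW r0
c6: i9 mul  no-port MUL/MUL
c7: i10 mulh  no-port MUL/MUL
c8: i11 mul  tail

ISSUED = 8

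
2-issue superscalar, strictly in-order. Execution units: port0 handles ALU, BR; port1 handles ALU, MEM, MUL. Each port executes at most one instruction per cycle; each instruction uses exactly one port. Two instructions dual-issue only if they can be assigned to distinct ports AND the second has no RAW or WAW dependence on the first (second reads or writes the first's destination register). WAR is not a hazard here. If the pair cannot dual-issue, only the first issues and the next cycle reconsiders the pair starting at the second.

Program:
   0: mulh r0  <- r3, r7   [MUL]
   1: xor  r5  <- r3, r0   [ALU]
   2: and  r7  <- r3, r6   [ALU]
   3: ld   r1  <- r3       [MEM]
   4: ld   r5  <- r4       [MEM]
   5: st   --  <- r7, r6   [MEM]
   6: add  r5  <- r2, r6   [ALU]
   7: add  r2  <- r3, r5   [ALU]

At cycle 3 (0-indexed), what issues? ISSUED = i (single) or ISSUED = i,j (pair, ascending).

0. mulh.MUL @i0  | RAW r0
1. xor.ALU;and.ALU @i1,i2  | 2-wide
2. ld.MEM @i3  | no-port MEM/MEM
3. ld.MEM @i4  | no-port MEM/MEM
4. st.MEM;add.ALU @i5,i6  | 2-wide
5. add.ALU @i7  | tail

ISSUED = 4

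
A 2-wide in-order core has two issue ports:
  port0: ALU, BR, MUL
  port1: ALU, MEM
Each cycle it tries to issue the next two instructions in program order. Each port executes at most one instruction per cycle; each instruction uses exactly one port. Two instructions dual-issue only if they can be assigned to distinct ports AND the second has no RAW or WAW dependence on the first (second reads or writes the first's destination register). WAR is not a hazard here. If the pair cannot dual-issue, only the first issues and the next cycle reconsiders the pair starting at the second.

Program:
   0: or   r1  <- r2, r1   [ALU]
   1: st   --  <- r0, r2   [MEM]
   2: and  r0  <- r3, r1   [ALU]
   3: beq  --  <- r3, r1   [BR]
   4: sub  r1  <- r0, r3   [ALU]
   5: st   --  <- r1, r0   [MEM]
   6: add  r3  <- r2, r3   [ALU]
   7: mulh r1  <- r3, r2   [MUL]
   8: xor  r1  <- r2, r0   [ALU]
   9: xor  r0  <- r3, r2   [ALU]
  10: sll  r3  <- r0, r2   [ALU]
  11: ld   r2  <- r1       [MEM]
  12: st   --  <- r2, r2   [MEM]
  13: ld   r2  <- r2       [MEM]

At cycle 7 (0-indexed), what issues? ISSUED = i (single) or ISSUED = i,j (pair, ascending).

  cy0 -> i0/i1 (or.ALU+st.MEM) pair
  cy1 -> i2/i3 (and.ALU+beq.BR) pair
  cy2 -> i4 (sub.ALU) RAW r1
  cy3 -> i5/i6 (st.MEM+add.ALU) pair
  cy4 -> i7 (mulh.MUL) WAW r1
  cy5 -> i8/i9 (xor.ALU+xor.ALU) pair
  cy6 -> i10/i11 (sll.ALU+ld.MEM) pair
  cy7 -> i12 (st.MEM) no-port MEM/MEM
  cy8 -> i13 (ld.MEM) tail

ISSUED = 12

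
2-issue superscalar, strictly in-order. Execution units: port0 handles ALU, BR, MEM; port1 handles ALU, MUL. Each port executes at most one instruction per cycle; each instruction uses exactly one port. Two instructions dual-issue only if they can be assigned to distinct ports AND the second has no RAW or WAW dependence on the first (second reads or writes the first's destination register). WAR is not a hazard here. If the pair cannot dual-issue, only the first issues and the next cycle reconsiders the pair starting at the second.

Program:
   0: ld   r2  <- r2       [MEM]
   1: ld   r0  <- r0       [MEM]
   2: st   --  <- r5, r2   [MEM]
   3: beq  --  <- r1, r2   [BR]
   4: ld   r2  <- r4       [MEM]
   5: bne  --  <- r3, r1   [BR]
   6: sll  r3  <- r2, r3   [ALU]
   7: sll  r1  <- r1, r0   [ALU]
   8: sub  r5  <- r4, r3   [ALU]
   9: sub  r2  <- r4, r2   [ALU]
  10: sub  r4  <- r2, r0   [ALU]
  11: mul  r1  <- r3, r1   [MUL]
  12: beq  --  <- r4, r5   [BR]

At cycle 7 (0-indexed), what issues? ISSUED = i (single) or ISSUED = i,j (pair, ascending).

ISSUED = 9

t=0 i0:ld ; no-port MEM/MEM
t=1 i1:ld ; no-port MEM/MEM
t=2 i2:st ; no-port MEM/BR
t=3 i3:beq ; no-port BR/MEM
t=4 i4:ld ; no-port MEM/BR
t=5 i5+i6:bne;sll ; pair
t=6 i7+i8:sll;sub ; pair
t=7 i9:sub ; RAW r2
t=8 i10+i11:sub;mul ; pair
t=9 i12:beq ; tail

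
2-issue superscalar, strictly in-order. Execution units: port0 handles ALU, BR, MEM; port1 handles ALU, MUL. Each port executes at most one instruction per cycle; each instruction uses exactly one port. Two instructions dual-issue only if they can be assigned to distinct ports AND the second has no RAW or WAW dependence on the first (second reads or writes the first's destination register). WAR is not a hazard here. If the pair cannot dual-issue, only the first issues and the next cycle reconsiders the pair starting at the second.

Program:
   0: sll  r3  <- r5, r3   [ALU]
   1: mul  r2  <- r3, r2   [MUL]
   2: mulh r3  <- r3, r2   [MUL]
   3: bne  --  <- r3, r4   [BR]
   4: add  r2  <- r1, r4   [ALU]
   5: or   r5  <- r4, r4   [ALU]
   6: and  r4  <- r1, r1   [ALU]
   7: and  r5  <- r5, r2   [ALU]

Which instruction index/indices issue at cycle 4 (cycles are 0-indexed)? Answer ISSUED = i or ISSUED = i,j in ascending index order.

c0: i0 sll.ALU  RAW r3
c1: i1 mul.MUL  no-port MUL/MUL
c2: i2 mulh.MUL  RAW r3
c3: i3&i4 bne.BR;add.ALU  dual
c4: i5&i6 or.ALU;and.ALU  dual
c5: i7 and.ALU  tail

ISSUED = 5,6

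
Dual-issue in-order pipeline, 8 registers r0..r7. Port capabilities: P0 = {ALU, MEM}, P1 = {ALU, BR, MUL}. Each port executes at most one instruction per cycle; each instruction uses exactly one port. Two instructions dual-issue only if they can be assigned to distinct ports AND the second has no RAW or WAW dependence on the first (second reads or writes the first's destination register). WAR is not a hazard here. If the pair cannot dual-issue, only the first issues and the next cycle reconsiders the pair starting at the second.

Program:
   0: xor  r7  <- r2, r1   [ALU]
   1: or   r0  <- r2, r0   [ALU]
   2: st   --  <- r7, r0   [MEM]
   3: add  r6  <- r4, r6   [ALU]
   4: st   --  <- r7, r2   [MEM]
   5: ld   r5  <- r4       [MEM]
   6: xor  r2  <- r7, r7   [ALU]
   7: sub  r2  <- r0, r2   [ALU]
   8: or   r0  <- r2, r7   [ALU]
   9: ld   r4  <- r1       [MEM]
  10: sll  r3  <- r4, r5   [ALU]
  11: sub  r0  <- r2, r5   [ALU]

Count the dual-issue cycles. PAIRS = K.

#0 head=0: xor.ALU or.ALU i0+i1 2-wide
#1 head=2: st.MEM add.ALU i2+i3 2-wide
#2 head=4: st.MEM i4 no-port MEM/MEM
#3 head=5: ld.MEM xor.ALU i5+i6 2-wide
#4 head=7: sub.ALU i7 RAW r2
#5 head=8: or.ALU ld.MEM i8+i9 2-wide
#6 head=10: sll.ALU sub.ALU i10+i11 2-wide

PAIRS = 5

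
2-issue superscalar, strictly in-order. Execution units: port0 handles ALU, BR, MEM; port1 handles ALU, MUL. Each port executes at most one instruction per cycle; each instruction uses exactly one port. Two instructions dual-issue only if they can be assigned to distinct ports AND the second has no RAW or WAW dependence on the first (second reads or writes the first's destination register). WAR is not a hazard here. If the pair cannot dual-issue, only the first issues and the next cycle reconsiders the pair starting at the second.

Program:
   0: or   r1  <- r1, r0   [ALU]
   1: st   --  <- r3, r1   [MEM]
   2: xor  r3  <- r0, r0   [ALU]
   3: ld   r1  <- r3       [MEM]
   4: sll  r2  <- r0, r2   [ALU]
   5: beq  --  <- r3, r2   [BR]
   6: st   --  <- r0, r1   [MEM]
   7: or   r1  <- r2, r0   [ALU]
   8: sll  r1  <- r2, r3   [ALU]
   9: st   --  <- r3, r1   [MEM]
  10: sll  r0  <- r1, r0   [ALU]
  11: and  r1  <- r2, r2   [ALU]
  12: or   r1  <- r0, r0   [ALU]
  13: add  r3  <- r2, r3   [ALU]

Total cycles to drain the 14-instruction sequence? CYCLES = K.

[0] i0  or.ALU  -- RAW r1
[1] i1,i2  st.MEM/xor.ALU  -- 2-wide
[2] i3,i4  ld.MEM/sll.ALU  -- 2-wide
[3] i5  beq.BR  -- no-port BR/MEM
[4] i6,i7  st.MEM/or.ALU  -- 2-wide
[5] i8  sll.ALU  -- RAW r1
[6] i9,i10  st.MEM/sll.ALU  -- 2-wide
[7] i11  and.ALU  -- WAW r1
[8] i12,i13  or.ALU/add.ALU  -- 2-wide

CYCLES = 9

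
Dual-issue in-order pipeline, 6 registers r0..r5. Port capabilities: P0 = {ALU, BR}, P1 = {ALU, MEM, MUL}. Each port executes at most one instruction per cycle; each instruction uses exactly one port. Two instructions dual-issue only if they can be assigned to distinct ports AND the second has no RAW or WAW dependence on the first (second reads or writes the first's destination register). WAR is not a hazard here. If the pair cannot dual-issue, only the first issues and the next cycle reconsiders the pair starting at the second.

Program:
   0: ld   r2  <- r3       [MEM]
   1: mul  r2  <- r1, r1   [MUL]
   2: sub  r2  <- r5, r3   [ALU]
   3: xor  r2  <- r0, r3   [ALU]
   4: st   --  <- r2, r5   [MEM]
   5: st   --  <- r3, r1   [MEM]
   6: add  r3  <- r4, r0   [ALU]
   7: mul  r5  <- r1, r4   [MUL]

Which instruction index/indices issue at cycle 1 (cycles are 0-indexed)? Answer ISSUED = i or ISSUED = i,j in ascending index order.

ISSUED = 1

0. ld.MEM @i0  | no-port MEM/MUL
1. mul.MUL @i1  | WAW r2
2. sub.ALU @i2  | WAW r2
3. xor.ALU @i3  | RAW r2
4. st.MEM @i4  | no-port MEM/MEM
5. st.MEM+add.ALU @i5/i6  | pair
6. mul.MUL @i7  | tail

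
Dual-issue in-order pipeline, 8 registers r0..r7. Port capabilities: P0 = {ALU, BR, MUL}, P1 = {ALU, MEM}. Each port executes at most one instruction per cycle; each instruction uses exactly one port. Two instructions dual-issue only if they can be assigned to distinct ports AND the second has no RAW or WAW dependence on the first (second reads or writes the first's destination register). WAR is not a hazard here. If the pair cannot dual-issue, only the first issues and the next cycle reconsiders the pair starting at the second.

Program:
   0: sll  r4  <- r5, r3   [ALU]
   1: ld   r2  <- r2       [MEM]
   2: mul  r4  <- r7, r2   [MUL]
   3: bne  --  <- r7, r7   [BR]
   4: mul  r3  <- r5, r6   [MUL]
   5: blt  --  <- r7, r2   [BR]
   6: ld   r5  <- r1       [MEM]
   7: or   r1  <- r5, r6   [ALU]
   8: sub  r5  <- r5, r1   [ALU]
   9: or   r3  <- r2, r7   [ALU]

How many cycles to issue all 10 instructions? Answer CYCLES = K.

[0] i0,i1  sll.ALU/ld.MEM  -- dual
[1] i2  mul.MUL  -- no-port MUL/BR
[2] i3  bne.BR  -- no-port BR/MUL
[3] i4  mul.MUL  -- no-port MUL/BR
[4] i5,i6  blt.BR/ld.MEM  -- dual
[5] i7  or.ALU  -- RAW r1
[6] i8,i9  sub.ALU/or.ALU  -- dual

CYCLES = 7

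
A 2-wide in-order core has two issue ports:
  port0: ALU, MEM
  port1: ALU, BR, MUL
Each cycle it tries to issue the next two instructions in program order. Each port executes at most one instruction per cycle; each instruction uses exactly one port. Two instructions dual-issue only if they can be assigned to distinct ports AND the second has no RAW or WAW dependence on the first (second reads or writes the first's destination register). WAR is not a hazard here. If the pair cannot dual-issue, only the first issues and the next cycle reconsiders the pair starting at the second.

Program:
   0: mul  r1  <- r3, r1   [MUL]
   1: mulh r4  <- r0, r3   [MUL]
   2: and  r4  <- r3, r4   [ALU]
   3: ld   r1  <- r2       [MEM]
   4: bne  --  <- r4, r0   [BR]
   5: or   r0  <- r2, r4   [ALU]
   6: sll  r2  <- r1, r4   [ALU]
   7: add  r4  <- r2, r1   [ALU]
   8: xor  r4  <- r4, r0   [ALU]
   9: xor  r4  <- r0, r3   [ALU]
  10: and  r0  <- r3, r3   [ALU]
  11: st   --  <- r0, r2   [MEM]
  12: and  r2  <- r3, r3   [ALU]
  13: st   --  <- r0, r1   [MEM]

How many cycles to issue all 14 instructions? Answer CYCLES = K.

0. mul.MUL @i0  | no-port MUL/MUL
1. mulh.MUL @i1  | RAW+WAW r4
2. and.ALU ld.MEM @i2/i3  | 2-wide
3. bne.BR or.ALU @i4/i5  | 2-wide
4. sll.ALU @i6  | RAW r2
5. add.ALU @i7  | RAW+WAW r4
6. xor.ALU @i8  | WAW r4
7. xor.ALU and.ALU @i9/i10  | 2-wide
8. st.MEM and.ALU @i11/i12  | 2-wide
9. st.MEM @i13  | tail

CYCLES = 10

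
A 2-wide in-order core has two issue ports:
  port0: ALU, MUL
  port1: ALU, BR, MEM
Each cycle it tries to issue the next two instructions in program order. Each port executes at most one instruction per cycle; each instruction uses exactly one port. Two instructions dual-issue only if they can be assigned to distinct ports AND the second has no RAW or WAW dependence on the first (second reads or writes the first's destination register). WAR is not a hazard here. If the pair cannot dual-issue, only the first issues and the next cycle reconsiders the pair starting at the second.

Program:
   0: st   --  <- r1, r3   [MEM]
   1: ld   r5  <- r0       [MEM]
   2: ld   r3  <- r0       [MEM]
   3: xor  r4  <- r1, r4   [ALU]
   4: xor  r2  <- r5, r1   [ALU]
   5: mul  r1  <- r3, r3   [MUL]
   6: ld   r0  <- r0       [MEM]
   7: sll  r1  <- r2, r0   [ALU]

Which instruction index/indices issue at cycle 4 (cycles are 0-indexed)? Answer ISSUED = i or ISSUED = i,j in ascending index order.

ISSUED = 6

0. st.MEM @i0  | no-port MEM/MEM
1. ld.MEM @i1  | no-port MEM/MEM
2. ld.MEM/xor.ALU @i2/i3  | pair
3. xor.ALU/mul.MUL @i4/i5  | pair
4. ld.MEM @i6  | RAW r0
5. sll.ALU @i7  | tail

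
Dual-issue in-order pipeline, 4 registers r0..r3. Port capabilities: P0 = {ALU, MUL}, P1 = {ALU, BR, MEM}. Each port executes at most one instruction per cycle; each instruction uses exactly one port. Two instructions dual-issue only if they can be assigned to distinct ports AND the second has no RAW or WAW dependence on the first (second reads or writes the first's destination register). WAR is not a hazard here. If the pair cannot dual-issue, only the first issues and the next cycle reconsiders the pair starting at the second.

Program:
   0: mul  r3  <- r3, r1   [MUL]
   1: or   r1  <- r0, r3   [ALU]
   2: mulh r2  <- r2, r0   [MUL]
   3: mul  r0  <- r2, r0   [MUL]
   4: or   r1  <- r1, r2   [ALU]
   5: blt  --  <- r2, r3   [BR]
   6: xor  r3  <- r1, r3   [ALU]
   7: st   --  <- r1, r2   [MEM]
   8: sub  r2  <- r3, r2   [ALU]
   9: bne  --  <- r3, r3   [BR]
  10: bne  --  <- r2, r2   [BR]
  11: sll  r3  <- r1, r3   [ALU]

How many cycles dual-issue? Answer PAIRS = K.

PAIRS = 5

[0] i0  mul.MUL  -- RAW r3
[1] i1&i2  or.ALU/mulh.MUL  -- pair
[2] i3&i4  mul.MUL/or.ALU  -- pair
[3] i5&i6  blt.BR/xor.ALU  -- pair
[4] i7&i8  st.MEM/sub.ALU  -- pair
[5] i9  bne.BR  -- no-port BR/BR
[6] i10&i11  bne.BR/sll.ALU  -- pair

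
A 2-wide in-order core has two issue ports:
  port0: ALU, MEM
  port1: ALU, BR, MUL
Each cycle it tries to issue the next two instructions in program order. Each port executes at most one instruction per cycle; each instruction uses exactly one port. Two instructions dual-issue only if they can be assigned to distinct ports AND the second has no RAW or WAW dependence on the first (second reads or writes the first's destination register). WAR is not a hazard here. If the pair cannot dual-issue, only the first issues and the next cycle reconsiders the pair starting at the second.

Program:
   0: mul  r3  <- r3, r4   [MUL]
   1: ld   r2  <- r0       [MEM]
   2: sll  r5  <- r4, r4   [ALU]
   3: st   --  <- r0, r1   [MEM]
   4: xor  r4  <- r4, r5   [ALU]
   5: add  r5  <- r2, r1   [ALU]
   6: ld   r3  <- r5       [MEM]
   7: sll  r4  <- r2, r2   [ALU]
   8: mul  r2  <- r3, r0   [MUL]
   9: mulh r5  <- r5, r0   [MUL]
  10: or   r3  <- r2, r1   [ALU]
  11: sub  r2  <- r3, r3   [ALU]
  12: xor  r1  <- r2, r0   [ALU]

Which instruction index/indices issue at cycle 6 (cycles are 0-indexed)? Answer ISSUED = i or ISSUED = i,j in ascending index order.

[0] i0+i1  mul.MUL;ld.MEM  -- 2-wide
[1] i2+i3  sll.ALU;st.MEM  -- 2-wide
[2] i4+i5  xor.ALU;add.ALU  -- 2-wide
[3] i6+i7  ld.MEM;sll.ALU  -- 2-wide
[4] i8  mul.MUL  -- no-port MUL/MUL
[5] i9+i10  mulh.MUL;or.ALU  -- 2-wide
[6] i11  sub.ALU  -- RAW r2
[7] i12  xor.ALU  -- tail

ISSUED = 11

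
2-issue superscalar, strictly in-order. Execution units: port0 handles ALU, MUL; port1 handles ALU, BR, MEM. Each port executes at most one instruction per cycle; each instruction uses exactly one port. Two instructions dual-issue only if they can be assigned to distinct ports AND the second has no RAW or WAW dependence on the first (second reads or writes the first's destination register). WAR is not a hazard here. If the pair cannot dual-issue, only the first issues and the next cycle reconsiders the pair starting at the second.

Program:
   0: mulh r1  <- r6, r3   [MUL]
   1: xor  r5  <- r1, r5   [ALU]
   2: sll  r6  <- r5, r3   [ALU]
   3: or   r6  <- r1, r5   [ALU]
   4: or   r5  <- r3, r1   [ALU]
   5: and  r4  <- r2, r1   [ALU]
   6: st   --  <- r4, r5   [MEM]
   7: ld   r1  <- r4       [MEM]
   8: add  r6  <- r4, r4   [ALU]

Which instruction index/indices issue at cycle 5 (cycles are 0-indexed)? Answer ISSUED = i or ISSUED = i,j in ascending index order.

ISSUED = 6

c0: i0 mulh  RAW r1
c1: i1 xor  RAW r5
c2: i2 sll  WAW r6
c3: i3,i4 or+or  dual
c4: i5 and  RAW r4
c5: i6 st  no-port MEM/MEM
c6: i7,i8 ld+add  dual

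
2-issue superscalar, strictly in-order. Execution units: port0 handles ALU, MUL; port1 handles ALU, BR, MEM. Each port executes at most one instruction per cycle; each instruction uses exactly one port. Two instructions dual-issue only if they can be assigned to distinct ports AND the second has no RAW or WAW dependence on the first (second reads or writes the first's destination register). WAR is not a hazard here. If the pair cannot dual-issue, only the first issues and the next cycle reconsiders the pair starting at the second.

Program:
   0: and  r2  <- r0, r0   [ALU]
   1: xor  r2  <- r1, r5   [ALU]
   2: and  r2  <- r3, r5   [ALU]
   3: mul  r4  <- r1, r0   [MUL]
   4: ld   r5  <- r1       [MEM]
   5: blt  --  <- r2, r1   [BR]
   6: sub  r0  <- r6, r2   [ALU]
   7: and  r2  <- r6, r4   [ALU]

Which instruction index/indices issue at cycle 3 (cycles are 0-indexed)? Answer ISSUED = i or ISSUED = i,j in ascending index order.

#0 head=0: and.ALU i0 WAW r2
#1 head=1: xor.ALU i1 WAW r2
#2 head=2: and.ALU+mul.MUL i2+i3 2-wide
#3 head=4: ld.MEM i4 no-port MEM/BR
#4 head=5: blt.BR+sub.ALU i5+i6 2-wide
#5 head=7: and.ALU i7 tail

ISSUED = 4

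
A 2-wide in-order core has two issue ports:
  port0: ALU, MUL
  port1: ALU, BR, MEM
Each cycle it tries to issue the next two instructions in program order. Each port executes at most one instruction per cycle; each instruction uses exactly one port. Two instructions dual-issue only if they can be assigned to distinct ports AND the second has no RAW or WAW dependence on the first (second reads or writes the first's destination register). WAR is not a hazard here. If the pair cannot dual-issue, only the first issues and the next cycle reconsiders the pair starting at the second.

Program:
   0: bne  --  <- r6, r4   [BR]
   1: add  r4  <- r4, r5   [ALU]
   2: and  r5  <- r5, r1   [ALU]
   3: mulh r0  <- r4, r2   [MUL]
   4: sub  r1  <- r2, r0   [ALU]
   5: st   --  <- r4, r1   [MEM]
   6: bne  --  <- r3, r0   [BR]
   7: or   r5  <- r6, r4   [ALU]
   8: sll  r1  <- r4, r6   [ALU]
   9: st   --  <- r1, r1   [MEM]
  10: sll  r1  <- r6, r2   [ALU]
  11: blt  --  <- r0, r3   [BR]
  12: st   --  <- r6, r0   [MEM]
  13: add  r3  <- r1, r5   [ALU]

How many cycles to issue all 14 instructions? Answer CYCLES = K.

c0: i0,i1 bne add  pair
c1: i2,i3 and mulh  pair
c2: i4 sub  RAW r1
c3: i5 st  no-port MEM/BR
c4: i6,i7 bne or  pair
c5: i8 sll  RAW r1
c6: i9,i10 st sll  pair
c7: i11 blt  no-port BR/MEM
c8: i12,i13 st add  pair

CYCLES = 9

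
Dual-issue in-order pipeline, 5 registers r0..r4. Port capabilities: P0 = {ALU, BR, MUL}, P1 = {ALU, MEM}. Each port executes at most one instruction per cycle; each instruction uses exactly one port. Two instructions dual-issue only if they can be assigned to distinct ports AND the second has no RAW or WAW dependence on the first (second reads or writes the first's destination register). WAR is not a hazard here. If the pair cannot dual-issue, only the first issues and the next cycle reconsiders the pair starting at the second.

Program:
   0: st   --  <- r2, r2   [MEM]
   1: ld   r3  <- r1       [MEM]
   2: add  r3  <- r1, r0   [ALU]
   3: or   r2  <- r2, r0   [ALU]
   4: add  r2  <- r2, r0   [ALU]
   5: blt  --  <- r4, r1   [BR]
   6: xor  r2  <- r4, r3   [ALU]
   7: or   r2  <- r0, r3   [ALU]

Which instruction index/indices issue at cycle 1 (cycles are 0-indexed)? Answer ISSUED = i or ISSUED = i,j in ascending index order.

ISSUED = 1

  cy0 -> i0 (st.MEM) no-port MEM/MEM
  cy1 -> i1 (ld.MEM) WAW r3
  cy2 -> i2+i3 (add.ALU/or.ALU) dual
  cy3 -> i4+i5 (add.ALU/blt.BR) dual
  cy4 -> i6 (xor.ALU) WAW r2
  cy5 -> i7 (or.ALU) tail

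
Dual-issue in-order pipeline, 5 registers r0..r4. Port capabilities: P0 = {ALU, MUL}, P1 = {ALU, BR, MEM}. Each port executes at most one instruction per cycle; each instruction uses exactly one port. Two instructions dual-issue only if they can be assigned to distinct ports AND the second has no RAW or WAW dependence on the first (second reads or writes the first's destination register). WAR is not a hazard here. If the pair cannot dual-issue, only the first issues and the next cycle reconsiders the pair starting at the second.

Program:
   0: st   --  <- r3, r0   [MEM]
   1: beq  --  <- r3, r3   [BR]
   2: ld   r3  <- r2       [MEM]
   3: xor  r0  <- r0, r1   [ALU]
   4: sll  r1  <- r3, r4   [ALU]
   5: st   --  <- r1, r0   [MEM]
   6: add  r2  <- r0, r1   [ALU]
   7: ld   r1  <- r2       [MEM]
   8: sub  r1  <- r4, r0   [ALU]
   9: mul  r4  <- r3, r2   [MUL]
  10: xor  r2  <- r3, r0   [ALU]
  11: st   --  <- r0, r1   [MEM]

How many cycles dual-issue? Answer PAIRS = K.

#0 head=0: st.MEM i0 no-port MEM/BR
#1 head=1: beq.BR i1 no-port BR/MEM
#2 head=2: ld.MEM;xor.ALU i2+i3 dual
#3 head=4: sll.ALU i4 RAW r1
#4 head=5: st.MEM;add.ALU i5+i6 dual
#5 head=7: ld.MEM i7 WAW r1
#6 head=8: sub.ALU;mul.MUL i8+i9 dual
#7 head=10: xor.ALU;st.MEM i10+i11 dual

PAIRS = 4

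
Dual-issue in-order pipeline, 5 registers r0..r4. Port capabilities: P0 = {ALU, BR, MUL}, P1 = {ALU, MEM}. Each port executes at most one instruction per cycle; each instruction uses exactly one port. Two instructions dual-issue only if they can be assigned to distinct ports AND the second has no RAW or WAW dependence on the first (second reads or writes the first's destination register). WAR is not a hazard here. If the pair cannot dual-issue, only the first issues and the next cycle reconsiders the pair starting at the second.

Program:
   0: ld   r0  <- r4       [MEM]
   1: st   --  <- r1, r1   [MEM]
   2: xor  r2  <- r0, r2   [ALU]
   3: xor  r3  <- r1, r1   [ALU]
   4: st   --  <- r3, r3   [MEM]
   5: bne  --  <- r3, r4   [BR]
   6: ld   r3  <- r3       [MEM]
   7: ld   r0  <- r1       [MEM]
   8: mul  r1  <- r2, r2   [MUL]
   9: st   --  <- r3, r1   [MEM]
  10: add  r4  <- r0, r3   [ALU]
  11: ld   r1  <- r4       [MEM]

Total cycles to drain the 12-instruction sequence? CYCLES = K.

CYCLES = 8

t=0 i0:ld.MEM ; no-port MEM/MEM
t=1 i1,i2:st.MEM xor.ALU ; dual
t=2 i3:xor.ALU ; RAW r3
t=3 i4,i5:st.MEM bne.BR ; dual
t=4 i6:ld.MEM ; no-port MEM/MEM
t=5 i7,i8:ld.MEM mul.MUL ; dual
t=6 i9,i10:st.MEM add.ALU ; dual
t=7 i11:ld.MEM ; tail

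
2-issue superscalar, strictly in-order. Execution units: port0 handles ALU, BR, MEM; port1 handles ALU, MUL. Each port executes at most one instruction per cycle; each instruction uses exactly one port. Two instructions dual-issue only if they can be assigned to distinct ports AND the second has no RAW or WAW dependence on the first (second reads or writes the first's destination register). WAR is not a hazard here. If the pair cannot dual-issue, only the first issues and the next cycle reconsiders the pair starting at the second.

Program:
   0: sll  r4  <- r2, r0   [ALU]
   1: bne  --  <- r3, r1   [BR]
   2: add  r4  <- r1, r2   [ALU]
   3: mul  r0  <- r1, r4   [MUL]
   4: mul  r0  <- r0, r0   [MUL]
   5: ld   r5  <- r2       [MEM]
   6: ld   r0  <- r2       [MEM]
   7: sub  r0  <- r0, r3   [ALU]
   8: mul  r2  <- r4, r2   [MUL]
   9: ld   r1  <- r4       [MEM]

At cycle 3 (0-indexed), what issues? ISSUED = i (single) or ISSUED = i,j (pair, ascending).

ISSUED = 4,5

[0] i0&i1  sll.ALU;bne.BR  -- dual
[1] i2  add.ALU  -- RAW r4
[2] i3  mul.MUL  -- no-port MUL/MUL
[3] i4&i5  mul.MUL;ld.MEM  -- dual
[4] i6  ld.MEM  -- RAW+WAW r0
[5] i7&i8  sub.ALU;mul.MUL  -- dual
[6] i9  ld.MEM  -- tail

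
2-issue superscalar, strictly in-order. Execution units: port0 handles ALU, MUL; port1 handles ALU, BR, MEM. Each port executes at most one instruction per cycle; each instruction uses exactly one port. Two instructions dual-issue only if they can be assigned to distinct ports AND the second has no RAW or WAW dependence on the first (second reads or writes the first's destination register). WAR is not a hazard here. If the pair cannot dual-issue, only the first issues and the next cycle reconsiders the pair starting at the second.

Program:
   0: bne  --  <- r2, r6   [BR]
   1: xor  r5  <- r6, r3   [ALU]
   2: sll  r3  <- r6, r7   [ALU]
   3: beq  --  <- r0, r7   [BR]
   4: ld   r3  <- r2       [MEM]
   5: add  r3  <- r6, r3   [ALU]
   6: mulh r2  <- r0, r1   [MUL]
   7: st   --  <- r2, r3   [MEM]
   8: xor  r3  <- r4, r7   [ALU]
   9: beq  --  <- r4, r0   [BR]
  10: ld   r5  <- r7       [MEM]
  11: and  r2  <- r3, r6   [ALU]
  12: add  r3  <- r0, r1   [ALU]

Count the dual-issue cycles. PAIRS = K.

  cy0 -> i0+i1 (bne.BR;xor.ALU) dual
  cy1 -> i2+i3 (sll.ALU;beq.BR) dual
  cy2 -> i4 (ld.MEM) RAW+WAW r3
  cy3 -> i5+i6 (add.ALU;mulh.MUL) dual
  cy4 -> i7+i8 (st.MEM;xor.ALU) dual
  cy5 -> i9 (beq.BR) no-port BR/MEM
  cy6 -> i10+i11 (ld.MEM;and.ALU) dual
  cy7 -> i12 (add.ALU) tail

PAIRS = 5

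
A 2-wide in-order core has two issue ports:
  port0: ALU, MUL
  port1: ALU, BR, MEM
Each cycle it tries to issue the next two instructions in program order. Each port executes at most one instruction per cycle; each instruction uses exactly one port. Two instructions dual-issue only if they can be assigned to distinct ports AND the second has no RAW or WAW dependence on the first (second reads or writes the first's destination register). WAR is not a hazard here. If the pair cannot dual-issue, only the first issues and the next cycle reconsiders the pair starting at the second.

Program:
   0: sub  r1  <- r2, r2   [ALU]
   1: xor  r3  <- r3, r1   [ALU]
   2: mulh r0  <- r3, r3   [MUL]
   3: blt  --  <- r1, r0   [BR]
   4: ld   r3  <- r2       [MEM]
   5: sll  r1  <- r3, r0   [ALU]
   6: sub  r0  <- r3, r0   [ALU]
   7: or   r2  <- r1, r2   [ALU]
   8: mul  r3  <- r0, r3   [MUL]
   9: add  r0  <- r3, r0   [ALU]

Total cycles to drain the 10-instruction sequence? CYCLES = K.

[0] i0  sub.ALU  -- RAW r1
[1] i1  xor.ALU  -- RAW r3
[2] i2  mulh.MUL  -- RAW r0
[3] i3  blt.BR  -- no-port BR/MEM
[4] i4  ld.MEM  -- RAW r3
[5] i5,i6  sll.ALU/sub.ALU  -- pair
[6] i7,i8  or.ALU/mul.MUL  -- pair
[7] i9  add.ALU  -- tail

CYCLES = 8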